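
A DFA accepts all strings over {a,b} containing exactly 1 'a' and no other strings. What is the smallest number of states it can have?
By Myhill–Nerode, count the distinguishable equivalence classes: 3 classes — having seen 0, 1, or >1 copies of 'a'; the count-1 class is the only accepting one and >1 is dead.
3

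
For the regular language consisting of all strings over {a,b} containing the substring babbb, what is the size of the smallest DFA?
By Myhill–Nerode, count the distinguishable equivalence classes: 6 classes — one per longest suffix of the input that is a prefix of 'babbb' (lengths 0 through 4), plus an absorbing 'already seen babbb' class.
6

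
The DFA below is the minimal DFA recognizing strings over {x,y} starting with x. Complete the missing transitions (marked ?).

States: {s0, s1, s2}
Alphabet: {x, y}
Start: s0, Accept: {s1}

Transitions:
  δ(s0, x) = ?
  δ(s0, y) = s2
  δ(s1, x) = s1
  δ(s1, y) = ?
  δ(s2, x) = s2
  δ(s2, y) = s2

From the language and accept set, identify what each state tracks — s0: no input read; s1: started with x; s2: started with y (dead).
Each missing δ(q, a) is the state matching the new tracked value after reading a.
δ(s0, x) = s1; δ(s1, y) = s1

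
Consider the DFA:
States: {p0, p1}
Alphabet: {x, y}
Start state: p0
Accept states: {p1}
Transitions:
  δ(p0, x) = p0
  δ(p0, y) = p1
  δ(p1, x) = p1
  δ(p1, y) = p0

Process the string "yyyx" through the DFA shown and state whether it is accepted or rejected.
Processing string "yyyx":
  p0 --y--> p1
  p1 --y--> p0
  p0 --y--> p1
  p1 --x--> p1
Final state: p1
Accept states: {p1}
Yes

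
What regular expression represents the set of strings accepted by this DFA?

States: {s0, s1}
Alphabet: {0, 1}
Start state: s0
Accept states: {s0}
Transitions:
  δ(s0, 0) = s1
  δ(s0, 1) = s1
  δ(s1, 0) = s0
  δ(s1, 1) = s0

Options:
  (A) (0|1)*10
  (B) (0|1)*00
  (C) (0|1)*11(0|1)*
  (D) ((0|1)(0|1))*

Check each option against the DFA on short strings; one disagreement eliminates an option:
  (A) (0|1)*10: on ε the DFA stays in s0 and accepts (s0 ∈ Accept), but the regex does not match it → eliminate
  (B) (0|1)*00: on ε the DFA stays in s0 and accepts (s0 ∈ Accept), but the regex does not match it → eliminate
  (C) (0|1)*11(0|1)*: on ε the DFA stays in s0 and accepts (s0 ∈ Accept), but the regex does not match it → eliminate
  (D) ((0|1)(0|1))*: agrees with the DFA on every string of length ≤ 6
Only (D) is consistent with the DFA.
(D) ((0|1)(0|1))*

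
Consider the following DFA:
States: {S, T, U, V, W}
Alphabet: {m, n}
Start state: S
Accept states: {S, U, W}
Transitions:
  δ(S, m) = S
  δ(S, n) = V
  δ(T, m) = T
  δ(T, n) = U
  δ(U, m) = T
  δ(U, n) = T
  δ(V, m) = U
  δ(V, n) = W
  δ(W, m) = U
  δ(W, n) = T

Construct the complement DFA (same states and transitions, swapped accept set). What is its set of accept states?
Complement accept states = All states \ Original accept states
= {S, T, U, V, W} \ {S, U, W}
{T, V}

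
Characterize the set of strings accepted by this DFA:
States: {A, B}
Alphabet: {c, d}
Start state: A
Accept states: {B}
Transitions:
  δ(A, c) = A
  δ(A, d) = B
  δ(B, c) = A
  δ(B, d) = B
Testing a few strings:
  'c' → reject
  'cc' → reject
  'dd' → accept
  'ccc' → reject
State roles: A=last symbol not d; B=last symbol is d
All strings over {c,d} ending with d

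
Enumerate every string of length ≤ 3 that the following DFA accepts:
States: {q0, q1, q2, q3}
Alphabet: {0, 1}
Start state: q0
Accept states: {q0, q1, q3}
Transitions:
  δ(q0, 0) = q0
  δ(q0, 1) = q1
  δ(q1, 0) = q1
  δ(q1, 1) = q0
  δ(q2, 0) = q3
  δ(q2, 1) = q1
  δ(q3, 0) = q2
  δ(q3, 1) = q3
ε, 0, 1, 00, 01, 10, 11, 000, 001, 010, 011, 100, 101, 110, 111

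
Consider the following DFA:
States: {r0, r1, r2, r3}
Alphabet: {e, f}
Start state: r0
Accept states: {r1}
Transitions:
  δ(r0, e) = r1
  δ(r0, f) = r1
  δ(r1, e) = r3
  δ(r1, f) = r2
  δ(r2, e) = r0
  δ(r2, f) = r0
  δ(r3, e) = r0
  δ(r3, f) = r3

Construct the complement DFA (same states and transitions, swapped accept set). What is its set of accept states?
Complement accept states = All states \ Original accept states
= {r0, r1, r2, r3} \ {r1}
{r0, r2, r3}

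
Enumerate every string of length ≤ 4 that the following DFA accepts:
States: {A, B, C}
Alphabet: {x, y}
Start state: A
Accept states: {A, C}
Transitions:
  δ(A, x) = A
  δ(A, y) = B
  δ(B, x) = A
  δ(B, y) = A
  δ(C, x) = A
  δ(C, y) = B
ε, x, xx, yx, yy, xxx, xyx, xyy, yxx, yyx, xxxx, xxyx, xxyy, xyxx, xyyx, yxxx, yxyx, yxyy, yyxx, yyyx, yyyy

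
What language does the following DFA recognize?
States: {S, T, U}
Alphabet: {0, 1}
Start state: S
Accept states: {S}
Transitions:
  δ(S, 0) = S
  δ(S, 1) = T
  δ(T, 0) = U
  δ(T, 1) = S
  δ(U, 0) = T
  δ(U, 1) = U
Testing a few strings:
  '1' → reject
  '0110' → accept
  '010' → reject
  '0111' → reject
State roles: S=value ≡ 0 (mod 3); T=value ≡ 1 (mod 3); U=value ≡ 2 (mod 3)
All binary strings representing a multiple of 3 (read in base 2; leading zeros allowed and ε counts as 0)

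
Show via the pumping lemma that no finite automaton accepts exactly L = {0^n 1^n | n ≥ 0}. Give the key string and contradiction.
Assume L is regular with pumping length p. Idea: pumping the 0-block changes the count balance.
Choose s = 0^p 1^p (length 2p ≥ p). By the pumping lemma, s = xyz with |xy| ≤ p, |y| > 0. So y = 0^k for some k > 0 (since xy is entirely within the 0's). Pumping gives xy²z = 0^(p+k) 1^p, which is not in L since p+k ≠ p.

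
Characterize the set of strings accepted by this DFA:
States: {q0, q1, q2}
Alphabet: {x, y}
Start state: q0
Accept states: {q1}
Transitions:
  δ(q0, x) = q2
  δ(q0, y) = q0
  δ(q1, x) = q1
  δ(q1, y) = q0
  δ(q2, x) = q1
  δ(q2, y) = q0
Testing a few strings:
  'xxx' → accept
  'yxxx' → accept
  'y' → reject
  'xx' → accept
State roles: q0=last symbol not x; q1=two trailing x's; q2=one trailing x
All strings over {x,y} ending with xx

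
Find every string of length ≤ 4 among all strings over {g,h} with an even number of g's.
ε, h, gg, hh, ggh, ghg, hgg, hhh, gggg, gghh, ghgh, ghhg, hggh, hghg, hhgg, hhhh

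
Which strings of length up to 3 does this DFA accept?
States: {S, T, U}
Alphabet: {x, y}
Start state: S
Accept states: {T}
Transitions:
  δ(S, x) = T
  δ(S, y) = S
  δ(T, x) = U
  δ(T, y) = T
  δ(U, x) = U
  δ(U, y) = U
x, xy, yx, xyy, yxy, yyx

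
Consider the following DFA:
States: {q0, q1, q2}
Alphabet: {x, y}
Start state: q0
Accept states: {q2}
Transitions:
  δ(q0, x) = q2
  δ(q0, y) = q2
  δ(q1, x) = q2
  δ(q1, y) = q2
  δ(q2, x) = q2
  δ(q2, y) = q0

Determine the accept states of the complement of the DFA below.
Complement accept states = All states \ Original accept states
= {q0, q1, q2} \ {q2}
{q0, q1}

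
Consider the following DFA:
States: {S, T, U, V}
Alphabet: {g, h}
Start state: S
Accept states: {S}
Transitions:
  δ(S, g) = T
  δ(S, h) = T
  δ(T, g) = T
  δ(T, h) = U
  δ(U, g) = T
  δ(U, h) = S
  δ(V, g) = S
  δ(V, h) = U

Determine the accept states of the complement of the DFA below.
Complement accept states = All states \ Original accept states
= {S, T, U, V} \ {S}
{T, U, V}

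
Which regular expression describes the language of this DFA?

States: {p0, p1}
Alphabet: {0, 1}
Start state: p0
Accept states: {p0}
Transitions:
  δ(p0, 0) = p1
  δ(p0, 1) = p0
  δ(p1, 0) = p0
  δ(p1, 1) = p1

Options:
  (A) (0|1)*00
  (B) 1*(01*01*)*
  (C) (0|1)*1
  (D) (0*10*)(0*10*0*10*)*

Check each option against the DFA on short strings; one disagreement eliminates an option:
  (A) (0|1)*00: on ε the DFA stays in p0 and accepts (p0 ∈ Accept), but the regex does not match it → eliminate
  (B) 1*(01*01*)*: agrees with the DFA on every string of length ≤ 6
  (C) (0|1)*1: on ε the DFA stays in p0 and accepts (p0 ∈ Accept), but the regex does not match it → eliminate
  (D) (0*10*)(0*10*0*10*)*: on ε the DFA stays in p0 and accepts (p0 ∈ Accept), but the regex does not match it → eliminate
Only (B) is consistent with the DFA.
(B) 1*(01*01*)*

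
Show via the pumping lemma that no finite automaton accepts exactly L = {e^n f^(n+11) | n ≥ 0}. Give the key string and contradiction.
Assume L is regular with pumping length p. Idea: pumping the e-block breaks the fixed offset of 11.
Choose s = e^p f^(p+11) ∈ L. By the pumping lemma, s = xyz with |xy| ≤ p, |y| > 0, so y = e^k with k ≥ 1. Then xy²z = e^(p+k) f^(p+11). For this to be in L we would need p+11 = (p+k)+11, i.e. k = 0, contradicting k ≥ 1. So xy²z ∉ L.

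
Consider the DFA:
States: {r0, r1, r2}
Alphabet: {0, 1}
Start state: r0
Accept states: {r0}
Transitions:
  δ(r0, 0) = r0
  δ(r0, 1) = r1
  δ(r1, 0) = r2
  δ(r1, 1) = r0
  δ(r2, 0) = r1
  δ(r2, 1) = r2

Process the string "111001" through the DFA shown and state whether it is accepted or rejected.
Processing string "111001":
  r0 --1--> r1
  r1 --1--> r0
  r0 --1--> r1
  r1 --0--> r2
  r2 --0--> r1
  r1 --1--> r0
Final state: r0
Accept states: {r0}
Yes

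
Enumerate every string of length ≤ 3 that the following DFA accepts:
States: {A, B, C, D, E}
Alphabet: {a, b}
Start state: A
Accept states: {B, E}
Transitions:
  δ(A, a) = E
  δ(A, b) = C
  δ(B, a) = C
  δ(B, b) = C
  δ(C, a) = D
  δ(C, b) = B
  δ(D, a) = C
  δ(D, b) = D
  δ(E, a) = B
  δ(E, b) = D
a, aa, bb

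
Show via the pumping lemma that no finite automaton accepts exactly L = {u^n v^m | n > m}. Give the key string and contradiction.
Assume L is regular with pumping length p. Idea: pumping down the u-block drops the u-count to at most the v-count.
Choose s = u^(p+1) v^p ∈ L (|s| = 2p+1 ≥ p). By the pumping lemma, s = xyz with |xy| ≤ p, |y| > 0, so y = u^k with k ≥ 1. Take i = 0: xz = u^(p+1−k) v^p. Since k ≥ 1, p+1−k ≤ p, so the number of u's is no longer strictly greater than the number of v's, hence xz ∉ L.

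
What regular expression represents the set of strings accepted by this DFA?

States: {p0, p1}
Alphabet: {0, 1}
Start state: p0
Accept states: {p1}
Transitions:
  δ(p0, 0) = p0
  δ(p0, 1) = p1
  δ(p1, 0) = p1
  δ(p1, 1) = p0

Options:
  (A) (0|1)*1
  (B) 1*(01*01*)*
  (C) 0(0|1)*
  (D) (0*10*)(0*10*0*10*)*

Check each option against the DFA on short strings; one disagreement eliminates an option:
  (A) (0|1)*1: on '10' the DFA goes p0 → p1 → p1 and accepts (p1 ∈ Accept), but the regex does not match it → eliminate
  (B) 1*(01*01*)*: on ε the DFA stays in p0 and rejects (p0 ∉ Accept), but the regex matches it → eliminate
  (C) 0(0|1)*: on '0' the DFA goes p0 → p0 and rejects (p0 ∉ Accept), but the regex matches it → eliminate
  (D) (0*10*)(0*10*0*10*)*: agrees with the DFA on every string of length ≤ 6
Only (D) is consistent with the DFA.
(D) (0*10*)(0*10*0*10*)*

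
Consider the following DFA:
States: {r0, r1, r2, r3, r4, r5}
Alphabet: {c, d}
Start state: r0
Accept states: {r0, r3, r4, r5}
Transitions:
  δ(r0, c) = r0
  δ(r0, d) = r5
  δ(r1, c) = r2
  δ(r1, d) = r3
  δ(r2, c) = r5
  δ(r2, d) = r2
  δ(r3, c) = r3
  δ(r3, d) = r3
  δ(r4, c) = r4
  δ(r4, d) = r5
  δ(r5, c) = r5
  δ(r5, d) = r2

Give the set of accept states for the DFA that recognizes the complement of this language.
Complement accept states = All states \ Original accept states
= {r0, r1, r2, r3, r4, r5} \ {r0, r3, r4, r5}
{r1, r2}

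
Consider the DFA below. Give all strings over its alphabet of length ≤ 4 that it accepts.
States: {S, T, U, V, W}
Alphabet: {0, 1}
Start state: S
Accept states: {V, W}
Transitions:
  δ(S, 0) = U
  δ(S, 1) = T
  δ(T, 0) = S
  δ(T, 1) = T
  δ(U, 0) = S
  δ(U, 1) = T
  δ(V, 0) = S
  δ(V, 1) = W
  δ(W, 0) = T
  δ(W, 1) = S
None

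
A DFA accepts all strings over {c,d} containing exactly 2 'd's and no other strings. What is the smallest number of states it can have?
By Myhill–Nerode, count the distinguishable equivalence classes: 4 classes — having seen 0, 1, 2, or >2 copies of 'd'; the count-2 class is the only accepting one and >2 is dead.
4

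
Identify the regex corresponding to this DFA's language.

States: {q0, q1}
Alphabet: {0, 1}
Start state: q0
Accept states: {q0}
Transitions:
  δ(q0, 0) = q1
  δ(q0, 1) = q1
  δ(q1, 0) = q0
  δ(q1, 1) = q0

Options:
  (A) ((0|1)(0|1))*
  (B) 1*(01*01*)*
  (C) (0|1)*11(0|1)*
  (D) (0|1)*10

Check each option against the DFA on short strings; one disagreement eliminates an option:
  (A) ((0|1)(0|1))*: agrees with the DFA on every string of length ≤ 6
  (B) 1*(01*01*)*: on '1' the DFA goes q0 → q1 and rejects (q1 ∉ Accept), but the regex matches it → eliminate
  (C) (0|1)*11(0|1)*: on ε the DFA stays in q0 and accepts (q0 ∈ Accept), but the regex does not match it → eliminate
  (D) (0|1)*10: on ε the DFA stays in q0 and accepts (q0 ∈ Accept), but the regex does not match it → eliminate
Only (A) is consistent with the DFA.
(A) ((0|1)(0|1))*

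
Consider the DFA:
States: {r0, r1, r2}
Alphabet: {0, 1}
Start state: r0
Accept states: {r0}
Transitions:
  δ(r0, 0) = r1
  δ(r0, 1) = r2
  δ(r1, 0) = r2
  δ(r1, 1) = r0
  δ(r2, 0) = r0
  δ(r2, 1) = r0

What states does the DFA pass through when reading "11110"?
read '1': r0 → r2
  read '1': r2 → r0
  read '1': r0 → r2
  read '1': r2 → r0
  read '0': r0 → r1
r0 -> r2 -> r0 -> r2 -> r0 -> r1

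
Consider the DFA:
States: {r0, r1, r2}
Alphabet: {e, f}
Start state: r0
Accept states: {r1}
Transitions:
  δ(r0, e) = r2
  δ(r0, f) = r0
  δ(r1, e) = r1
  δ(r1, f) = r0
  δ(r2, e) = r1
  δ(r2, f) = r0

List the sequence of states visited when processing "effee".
read 'e': r0 → r2
  read 'f': r2 → r0
  read 'f': r0 → r0
  read 'e': r0 → r2
  read 'e': r2 → r1
r0 -> r2 -> r0 -> r0 -> r2 -> r1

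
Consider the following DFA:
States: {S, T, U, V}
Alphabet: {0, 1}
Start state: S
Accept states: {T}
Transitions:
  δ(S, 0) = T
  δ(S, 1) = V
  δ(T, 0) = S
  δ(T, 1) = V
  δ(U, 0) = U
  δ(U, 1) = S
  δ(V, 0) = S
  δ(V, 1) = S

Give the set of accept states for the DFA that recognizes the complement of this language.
Complement accept states = All states \ Original accept states
= {S, T, U, V} \ {T}
{S, U, V}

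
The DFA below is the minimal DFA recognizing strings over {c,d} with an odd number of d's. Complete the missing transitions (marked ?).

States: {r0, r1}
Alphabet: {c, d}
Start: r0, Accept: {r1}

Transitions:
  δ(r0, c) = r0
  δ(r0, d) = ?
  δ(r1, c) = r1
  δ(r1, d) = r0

From the language and accept set, identify what each state tracks — r0: even number of d's so far; r1: odd number of d's so far.
Each missing δ(q, a) is the state matching the new tracked value after reading a.
δ(r0, d) = r1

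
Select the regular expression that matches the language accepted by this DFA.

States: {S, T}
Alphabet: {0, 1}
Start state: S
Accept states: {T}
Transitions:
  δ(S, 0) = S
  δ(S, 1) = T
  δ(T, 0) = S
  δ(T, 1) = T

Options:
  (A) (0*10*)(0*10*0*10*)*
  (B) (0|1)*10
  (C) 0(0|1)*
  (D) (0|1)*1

Check each option against the DFA on short strings; one disagreement eliminates an option:
  (A) (0*10*)(0*10*0*10*)*: on '10' the DFA goes S → T → S and rejects (S ∉ Accept), but the regex matches it → eliminate
  (B) (0|1)*10: on '1' the DFA goes S → T and accepts (T ∈ Accept), but the regex does not match it → eliminate
  (C) 0(0|1)*: on '0' the DFA goes S → S and rejects (S ∉ Accept), but the regex matches it → eliminate
  (D) (0|1)*1: agrees with the DFA on every string of length ≤ 6
Only (D) is consistent with the DFA.
(D) (0|1)*1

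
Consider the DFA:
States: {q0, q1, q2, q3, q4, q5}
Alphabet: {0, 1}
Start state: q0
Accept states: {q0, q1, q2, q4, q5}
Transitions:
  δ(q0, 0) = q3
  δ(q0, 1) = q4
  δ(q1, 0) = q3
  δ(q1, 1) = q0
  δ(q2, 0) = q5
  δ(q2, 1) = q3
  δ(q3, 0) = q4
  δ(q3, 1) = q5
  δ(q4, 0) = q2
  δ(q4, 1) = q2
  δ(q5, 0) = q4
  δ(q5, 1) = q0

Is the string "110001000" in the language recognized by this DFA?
Processing string "110001000":
  q0 --1--> q4
  q4 --1--> q2
  q2 --0--> q5
  q5 --0--> q4
  q4 --0--> q2
  q2 --1--> q3
  q3 --0--> q4
  q4 --0--> q2
  q2 --0--> q5
Final state: q5
Accept states: {q0, q1, q2, q4, q5}
Yes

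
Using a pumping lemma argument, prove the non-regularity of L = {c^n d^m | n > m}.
Assume L is regular with pumping length p. Idea: pumping down the c-block drops the c-count to at most the d-count.
Choose s = c^(p+1) d^p ∈ L (|s| = 2p+1 ≥ p). By the pumping lemma, s = xyz with |xy| ≤ p, |y| > 0, so y = c^k with k ≥ 1. Take i = 0: xz = c^(p+1−k) d^p. Since k ≥ 1, p+1−k ≤ p, so the number of c's is no longer strictly greater than the number of d's, hence xz ∉ L.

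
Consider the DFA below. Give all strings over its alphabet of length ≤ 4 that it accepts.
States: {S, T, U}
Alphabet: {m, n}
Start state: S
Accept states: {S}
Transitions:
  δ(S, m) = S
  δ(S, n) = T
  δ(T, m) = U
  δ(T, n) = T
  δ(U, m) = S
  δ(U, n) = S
ε, m, mm, mmm, nmm, nmn, mmmm, mnmm, mnmn, nmmm, nmnm, nnmm, nnmn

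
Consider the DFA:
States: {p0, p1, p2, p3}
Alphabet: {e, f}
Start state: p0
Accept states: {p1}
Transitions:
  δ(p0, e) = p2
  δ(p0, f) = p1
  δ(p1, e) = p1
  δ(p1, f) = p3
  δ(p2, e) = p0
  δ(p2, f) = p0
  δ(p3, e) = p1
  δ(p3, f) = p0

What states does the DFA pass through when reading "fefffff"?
read 'f': p0 → p1
  read 'e': p1 → p1
  read 'f': p1 → p3
  read 'f': p3 → p0
  read 'f': p0 → p1
  read 'f': p1 → p3
  read 'f': p3 → p0
p0 -> p1 -> p1 -> p3 -> p0 -> p1 -> p3 -> p0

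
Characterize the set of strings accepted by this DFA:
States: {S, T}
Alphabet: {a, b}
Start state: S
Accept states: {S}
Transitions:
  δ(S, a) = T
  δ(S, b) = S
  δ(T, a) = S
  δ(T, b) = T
Testing a few strings:
  'aab' → accept
  'aaa' → reject
  'ba' → reject
  'bb' → accept
State roles: S=even number of a's so far; T=odd number of a's so far
All strings over {a,b} with an even number of a's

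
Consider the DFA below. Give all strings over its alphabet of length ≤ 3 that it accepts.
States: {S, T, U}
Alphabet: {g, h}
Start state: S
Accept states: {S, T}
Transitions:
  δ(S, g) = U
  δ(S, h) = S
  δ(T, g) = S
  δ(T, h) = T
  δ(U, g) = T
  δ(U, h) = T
ε, h, gg, gh, hh, ggg, ggh, ghg, ghh, hgg, hgh, hhh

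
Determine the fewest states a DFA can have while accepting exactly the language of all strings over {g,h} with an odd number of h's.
By Myhill–Nerode, count the distinguishable equivalence classes: two classes — parity of the count of h's.
2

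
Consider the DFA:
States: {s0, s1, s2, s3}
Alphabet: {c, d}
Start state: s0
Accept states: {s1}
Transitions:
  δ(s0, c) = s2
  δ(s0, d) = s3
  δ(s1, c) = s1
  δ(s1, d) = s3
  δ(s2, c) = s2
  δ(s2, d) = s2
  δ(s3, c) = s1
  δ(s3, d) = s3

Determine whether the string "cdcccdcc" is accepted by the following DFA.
Processing string "cdcccdcc":
  s0 --c--> s2
  s2 --d--> s2
  s2 --c--> s2
  s2 --c--> s2
  s2 --c--> s2
  s2 --d--> s2
  s2 --c--> s2
  s2 --c--> s2
Final state: s2
Accept states: {s1}
No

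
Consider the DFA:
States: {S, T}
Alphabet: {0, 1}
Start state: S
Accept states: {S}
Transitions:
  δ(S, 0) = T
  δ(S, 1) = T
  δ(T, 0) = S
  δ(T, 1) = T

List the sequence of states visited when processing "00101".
read '0': S → T
  read '0': T → S
  read '1': S → T
  read '0': T → S
  read '1': S → T
S -> T -> S -> T -> S -> T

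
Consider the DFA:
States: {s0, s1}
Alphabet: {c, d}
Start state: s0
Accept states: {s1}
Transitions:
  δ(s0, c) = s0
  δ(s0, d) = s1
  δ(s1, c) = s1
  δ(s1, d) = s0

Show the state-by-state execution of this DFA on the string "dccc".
read 'd': s0 → s1
  read 'c': s1 → s1
  read 'c': s1 → s1
  read 'c': s1 → s1
s0 -> s1 -> s1 -> s1 -> s1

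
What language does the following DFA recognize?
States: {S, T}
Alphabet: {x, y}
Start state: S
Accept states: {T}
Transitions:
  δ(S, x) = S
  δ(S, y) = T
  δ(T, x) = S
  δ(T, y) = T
Testing a few strings:
  'x' → reject
  'y' → accept
  'xy' → accept
  'yxy' → accept
State roles: S=last symbol not y; T=last symbol is y
All strings over {x,y} ending with y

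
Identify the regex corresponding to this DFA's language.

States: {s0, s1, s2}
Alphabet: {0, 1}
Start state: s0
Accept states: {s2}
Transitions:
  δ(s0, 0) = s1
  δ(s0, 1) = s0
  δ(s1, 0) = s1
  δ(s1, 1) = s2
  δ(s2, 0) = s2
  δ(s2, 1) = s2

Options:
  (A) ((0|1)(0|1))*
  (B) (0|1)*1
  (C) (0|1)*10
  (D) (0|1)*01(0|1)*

Check each option against the DFA on short strings; one disagreement eliminates an option:
  (A) ((0|1)(0|1))*: on ε the DFA stays in s0 and rejects (s0 ∉ Accept), but the regex matches it → eliminate
  (B) (0|1)*1: on '1' the DFA goes s0 → s0 and rejects (s0 ∉ Accept), but the regex matches it → eliminate
  (C) (0|1)*10: on '01' the DFA goes s0 → s1 → s2 and accepts (s2 ∈ Accept), but the regex does not match it → eliminate
  (D) (0|1)*01(0|1)*: agrees with the DFA on every string of length ≤ 6
Only (D) is consistent with the DFA.
(D) (0|1)*01(0|1)*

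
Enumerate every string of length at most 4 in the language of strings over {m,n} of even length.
ε, mm, mn, nm, nn, mmmm, mmmn, mmnm, mmnn, mnmm, mnmn, mnnm, mnnn, nmmm, nmmn, nmnm, nmnn, nnmm, nnmn, nnnm, nnnn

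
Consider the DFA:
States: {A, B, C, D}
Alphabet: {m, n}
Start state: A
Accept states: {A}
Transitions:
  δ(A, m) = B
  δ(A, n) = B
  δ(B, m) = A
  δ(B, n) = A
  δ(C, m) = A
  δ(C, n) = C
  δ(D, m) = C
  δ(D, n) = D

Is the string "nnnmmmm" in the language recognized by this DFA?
Processing string "nnnmmmm":
  A --n--> B
  B --n--> A
  A --n--> B
  B --m--> A
  A --m--> B
  B --m--> A
  A --m--> B
Final state: B
Accept states: {A}
No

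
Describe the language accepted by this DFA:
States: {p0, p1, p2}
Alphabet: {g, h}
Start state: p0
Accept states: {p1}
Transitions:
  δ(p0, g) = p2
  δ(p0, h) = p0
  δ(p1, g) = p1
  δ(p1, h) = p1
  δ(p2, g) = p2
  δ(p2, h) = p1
Testing a few strings:
  'gh' → accept
  'hhh' → reject
  'gggh' → accept
  'ggg' → reject
State roles: p0=no g seen yet; p1=substring gh seen; p2=seen a g, waiting for h
All strings over {g,h} containing the substring gh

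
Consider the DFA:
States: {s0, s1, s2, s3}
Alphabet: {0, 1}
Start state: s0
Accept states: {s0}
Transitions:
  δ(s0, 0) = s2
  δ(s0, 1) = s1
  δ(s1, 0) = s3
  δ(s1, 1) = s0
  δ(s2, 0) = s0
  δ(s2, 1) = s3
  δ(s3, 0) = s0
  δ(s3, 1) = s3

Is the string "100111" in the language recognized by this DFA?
Processing string "100111":
  s0 --1--> s1
  s1 --0--> s3
  s3 --0--> s0
  s0 --1--> s1
  s1 --1--> s0
  s0 --1--> s1
Final state: s1
Accept states: {s0}
No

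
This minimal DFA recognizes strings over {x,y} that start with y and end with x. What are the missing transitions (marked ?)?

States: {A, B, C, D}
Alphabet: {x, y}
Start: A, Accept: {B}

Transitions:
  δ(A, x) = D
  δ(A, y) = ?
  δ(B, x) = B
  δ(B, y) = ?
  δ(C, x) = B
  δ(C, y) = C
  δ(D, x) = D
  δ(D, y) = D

From the language and accept set, identify what each state tracks — A: no input read; B: started with y, last symbol x; C: started with y, last symbol y; D: started with x (dead).
Each missing δ(q, a) is the state matching the new tracked value after reading a.
δ(A, y) = C; δ(B, y) = C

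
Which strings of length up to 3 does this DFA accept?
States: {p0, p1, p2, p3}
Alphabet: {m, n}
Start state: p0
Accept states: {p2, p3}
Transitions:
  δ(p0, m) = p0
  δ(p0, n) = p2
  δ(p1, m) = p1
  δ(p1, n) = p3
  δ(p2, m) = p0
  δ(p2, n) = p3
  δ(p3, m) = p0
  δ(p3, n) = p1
n, mn, nn, mmn, mnn, nmn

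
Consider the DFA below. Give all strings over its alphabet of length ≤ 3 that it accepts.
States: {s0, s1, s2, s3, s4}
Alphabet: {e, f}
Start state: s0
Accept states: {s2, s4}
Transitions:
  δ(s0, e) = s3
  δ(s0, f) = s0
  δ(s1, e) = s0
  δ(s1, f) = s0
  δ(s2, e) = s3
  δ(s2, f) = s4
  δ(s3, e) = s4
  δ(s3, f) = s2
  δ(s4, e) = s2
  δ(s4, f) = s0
ee, ef, eee, eff, fee, fef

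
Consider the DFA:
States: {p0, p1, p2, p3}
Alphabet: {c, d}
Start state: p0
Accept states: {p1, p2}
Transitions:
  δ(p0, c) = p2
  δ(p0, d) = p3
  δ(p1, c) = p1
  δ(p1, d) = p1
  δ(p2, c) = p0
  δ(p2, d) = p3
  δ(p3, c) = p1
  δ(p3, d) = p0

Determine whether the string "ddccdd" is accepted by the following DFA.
Processing string "ddccdd":
  p0 --d--> p3
  p3 --d--> p0
  p0 --c--> p2
  p2 --c--> p0
  p0 --d--> p3
  p3 --d--> p0
Final state: p0
Accept states: {p1, p2}
No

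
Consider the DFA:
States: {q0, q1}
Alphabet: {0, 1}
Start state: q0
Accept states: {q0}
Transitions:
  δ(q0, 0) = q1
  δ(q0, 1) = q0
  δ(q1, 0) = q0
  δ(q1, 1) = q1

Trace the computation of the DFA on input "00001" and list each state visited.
read '0': q0 → q1
  read '0': q1 → q0
  read '0': q0 → q1
  read '0': q1 → q0
  read '1': q0 → q0
q0 -> q1 -> q0 -> q1 -> q0 -> q0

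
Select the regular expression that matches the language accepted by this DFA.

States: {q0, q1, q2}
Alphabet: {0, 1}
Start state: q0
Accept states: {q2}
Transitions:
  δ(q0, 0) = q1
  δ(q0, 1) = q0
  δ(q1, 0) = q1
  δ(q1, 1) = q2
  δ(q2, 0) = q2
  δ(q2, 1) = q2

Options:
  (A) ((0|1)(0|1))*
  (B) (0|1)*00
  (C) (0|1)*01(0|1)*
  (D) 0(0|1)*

Check each option against the DFA on short strings; one disagreement eliminates an option:
  (A) ((0|1)(0|1))*: on ε the DFA stays in q0 and rejects (q0 ∉ Accept), but the regex matches it → eliminate
  (B) (0|1)*00: on '00' the DFA goes q0 → q1 → q1 and rejects (q1 ∉ Accept), but the regex matches it → eliminate
  (C) (0|1)*01(0|1)*: agrees with the DFA on every string of length ≤ 6
  (D) 0(0|1)*: on '0' the DFA goes q0 → q1 and rejects (q1 ∉ Accept), but the regex matches it → eliminate
Only (C) is consistent with the DFA.
(C) (0|1)*01(0|1)*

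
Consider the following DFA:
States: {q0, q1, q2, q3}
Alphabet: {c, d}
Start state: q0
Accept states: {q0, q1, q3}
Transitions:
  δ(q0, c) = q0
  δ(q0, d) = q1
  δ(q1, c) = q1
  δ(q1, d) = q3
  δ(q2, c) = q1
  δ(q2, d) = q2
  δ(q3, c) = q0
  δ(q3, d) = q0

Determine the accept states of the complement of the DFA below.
Complement accept states = All states \ Original accept states
= {q0, q1, q2, q3} \ {q0, q1, q3}
{q2}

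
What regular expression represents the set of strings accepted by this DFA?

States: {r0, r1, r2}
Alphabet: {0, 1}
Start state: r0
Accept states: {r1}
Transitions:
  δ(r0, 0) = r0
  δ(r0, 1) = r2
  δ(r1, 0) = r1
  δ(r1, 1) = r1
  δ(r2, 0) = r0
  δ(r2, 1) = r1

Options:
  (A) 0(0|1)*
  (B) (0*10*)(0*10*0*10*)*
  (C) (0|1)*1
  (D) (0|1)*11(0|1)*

Check each option against the DFA on short strings; one disagreement eliminates an option:
  (A) 0(0|1)*: on '0' the DFA goes r0 → r0 and rejects (r0 ∉ Accept), but the regex matches it → eliminate
  (B) (0*10*)(0*10*0*10*)*: on '1' the DFA goes r0 → r2 and rejects (r2 ∉ Accept), but the regex matches it → eliminate
  (C) (0|1)*1: on '1' the DFA goes r0 → r2 and rejects (r2 ∉ Accept), but the regex matches it → eliminate
  (D) (0|1)*11(0|1)*: agrees with the DFA on every string of length ≤ 6
Only (D) is consistent with the DFA.
(D) (0|1)*11(0|1)*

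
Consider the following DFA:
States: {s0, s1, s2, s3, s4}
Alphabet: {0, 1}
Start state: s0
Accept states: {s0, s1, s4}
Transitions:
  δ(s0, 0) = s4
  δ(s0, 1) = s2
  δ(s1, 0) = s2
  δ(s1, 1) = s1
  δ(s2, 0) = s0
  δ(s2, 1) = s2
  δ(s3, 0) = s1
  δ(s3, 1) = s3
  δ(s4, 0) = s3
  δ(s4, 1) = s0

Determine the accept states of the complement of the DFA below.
Complement accept states = All states \ Original accept states
= {s0, s1, s2, s3, s4} \ {s0, s1, s4}
{s2, s3}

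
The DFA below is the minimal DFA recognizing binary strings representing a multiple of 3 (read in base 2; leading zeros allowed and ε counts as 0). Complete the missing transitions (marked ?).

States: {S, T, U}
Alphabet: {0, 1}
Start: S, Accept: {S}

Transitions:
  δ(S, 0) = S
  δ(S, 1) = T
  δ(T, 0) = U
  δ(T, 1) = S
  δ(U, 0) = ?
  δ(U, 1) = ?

From the language and accept set, identify what each state tracks — S: value ≡ 0 (mod 3); T: value ≡ 1 (mod 3); U: value ≡ 2 (mod 3).
Each missing δ(q, a) is the state matching the new tracked value after reading a.
δ(U, 0) = T; δ(U, 1) = U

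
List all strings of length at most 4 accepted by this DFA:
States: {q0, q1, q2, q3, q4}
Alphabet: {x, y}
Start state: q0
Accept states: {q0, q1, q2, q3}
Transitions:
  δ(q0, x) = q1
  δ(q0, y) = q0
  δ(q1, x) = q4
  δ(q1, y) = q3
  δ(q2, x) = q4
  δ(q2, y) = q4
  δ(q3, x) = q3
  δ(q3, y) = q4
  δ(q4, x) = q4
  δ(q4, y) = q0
ε, x, y, xy, yx, yy, xxy, xyx, yxy, yyx, yyy, xxxy, xxyx, xxyy, xyxx, xyyy, yxxy, yxyx, yyxy, yyyx, yyyy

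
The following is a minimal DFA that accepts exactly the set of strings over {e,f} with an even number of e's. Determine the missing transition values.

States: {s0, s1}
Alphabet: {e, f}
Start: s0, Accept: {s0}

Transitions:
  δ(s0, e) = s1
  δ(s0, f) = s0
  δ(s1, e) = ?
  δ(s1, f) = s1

From the language and accept set, identify what each state tracks — s0: even number of e's so far; s1: odd number of e's so far.
Each missing δ(q, a) is the state matching the new tracked value after reading a.
δ(s1, e) = s0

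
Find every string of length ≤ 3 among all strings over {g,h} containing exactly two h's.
hh, ghh, hgh, hhg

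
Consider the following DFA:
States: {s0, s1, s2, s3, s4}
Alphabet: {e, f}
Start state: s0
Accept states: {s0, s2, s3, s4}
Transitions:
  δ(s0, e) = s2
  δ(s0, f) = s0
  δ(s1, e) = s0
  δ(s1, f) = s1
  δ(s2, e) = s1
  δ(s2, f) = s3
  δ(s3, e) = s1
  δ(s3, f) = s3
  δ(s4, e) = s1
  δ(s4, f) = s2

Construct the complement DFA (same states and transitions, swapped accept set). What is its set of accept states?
Complement accept states = All states \ Original accept states
= {s0, s1, s2, s3, s4} \ {s0, s2, s3, s4}
{s1}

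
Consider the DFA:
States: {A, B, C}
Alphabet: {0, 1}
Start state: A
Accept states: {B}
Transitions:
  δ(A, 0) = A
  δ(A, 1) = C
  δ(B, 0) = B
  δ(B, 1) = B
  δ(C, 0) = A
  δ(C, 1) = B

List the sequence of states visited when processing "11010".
read '1': A → C
  read '1': C → B
  read '0': B → B
  read '1': B → B
  read '0': B → B
A -> C -> B -> B -> B -> B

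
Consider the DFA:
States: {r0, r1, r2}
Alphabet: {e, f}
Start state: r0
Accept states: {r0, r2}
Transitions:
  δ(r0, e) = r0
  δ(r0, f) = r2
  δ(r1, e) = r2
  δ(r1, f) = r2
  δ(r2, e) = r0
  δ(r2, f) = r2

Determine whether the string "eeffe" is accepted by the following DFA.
Processing string "eeffe":
  r0 --e--> r0
  r0 --e--> r0
  r0 --f--> r2
  r2 --f--> r2
  r2 --e--> r0
Final state: r0
Accept states: {r0, r2}
Yes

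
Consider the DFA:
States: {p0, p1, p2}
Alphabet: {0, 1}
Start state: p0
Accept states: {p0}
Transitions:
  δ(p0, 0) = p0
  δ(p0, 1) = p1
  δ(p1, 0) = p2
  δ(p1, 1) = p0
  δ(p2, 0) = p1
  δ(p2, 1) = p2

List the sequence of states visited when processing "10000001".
read '1': p0 → p1
  read '0': p1 → p2
  read '0': p2 → p1
  read '0': p1 → p2
  read '0': p2 → p1
  read '0': p1 → p2
  read '0': p2 → p1
  read '1': p1 → p0
p0 -> p1 -> p2 -> p1 -> p2 -> p1 -> p2 -> p1 -> p0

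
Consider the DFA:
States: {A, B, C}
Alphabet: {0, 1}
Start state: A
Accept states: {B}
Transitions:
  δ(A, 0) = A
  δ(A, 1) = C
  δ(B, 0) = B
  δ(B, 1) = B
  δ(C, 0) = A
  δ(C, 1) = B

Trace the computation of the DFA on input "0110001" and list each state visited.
read '0': A → A
  read '1': A → C
  read '1': C → B
  read '0': B → B
  read '0': B → B
  read '0': B → B
  read '1': B → B
A -> A -> C -> B -> B -> B -> B -> B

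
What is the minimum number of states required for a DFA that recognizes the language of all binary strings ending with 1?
By Myhill–Nerode, count the distinguishable equivalence classes: two classes — last symbol is 1 vs. not.
2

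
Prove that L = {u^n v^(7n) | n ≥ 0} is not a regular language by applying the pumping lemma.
Assume L is regular with pumping length p. Idea: pumping the u-block breaks the 1:7 ratio.
Choose s = u^p v^(7p) (length 8p ≥ p). By the pumping lemma, s = xyz with |xy| ≤ p, |y| > 0, so y = u^k with k ≥ 1. Then xy²z = u^(p+k) v^(7p). For this to be in L we would need 7p = 7(p+k), i.e. 7k = 0, contradicting k ≥ 1. So xy²z ∉ L.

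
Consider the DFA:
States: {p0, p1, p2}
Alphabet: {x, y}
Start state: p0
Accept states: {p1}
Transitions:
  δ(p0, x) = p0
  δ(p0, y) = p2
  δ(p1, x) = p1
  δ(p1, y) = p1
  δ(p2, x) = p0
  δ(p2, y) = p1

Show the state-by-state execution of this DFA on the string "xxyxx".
read 'x': p0 → p0
  read 'x': p0 → p0
  read 'y': p0 → p2
  read 'x': p2 → p0
  read 'x': p0 → p0
p0 -> p0 -> p0 -> p2 -> p0 -> p0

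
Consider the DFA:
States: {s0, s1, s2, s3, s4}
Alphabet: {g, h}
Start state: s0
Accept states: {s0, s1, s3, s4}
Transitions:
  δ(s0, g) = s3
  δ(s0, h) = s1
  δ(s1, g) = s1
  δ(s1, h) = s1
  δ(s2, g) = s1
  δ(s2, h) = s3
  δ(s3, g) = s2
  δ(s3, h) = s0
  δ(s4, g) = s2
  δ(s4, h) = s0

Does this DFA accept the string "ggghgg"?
Processing string "ggghgg":
  s0 --g--> s3
  s3 --g--> s2
  s2 --g--> s1
  s1 --h--> s1
  s1 --g--> s1
  s1 --g--> s1
Final state: s1
Accept states: {s0, s1, s3, s4}
Yes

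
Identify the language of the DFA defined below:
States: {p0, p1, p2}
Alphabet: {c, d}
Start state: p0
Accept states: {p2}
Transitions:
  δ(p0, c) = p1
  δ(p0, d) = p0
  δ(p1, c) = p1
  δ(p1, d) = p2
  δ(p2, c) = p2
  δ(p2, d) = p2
Testing a few strings:
  'c' → reject
  'dd' → reject
  'dcd' → accept
  'dcdc' → accept
State roles: p0=no c seen yet; p1=seen a c, waiting for d; p2=substring cd seen
All strings over {c,d} containing the substring cd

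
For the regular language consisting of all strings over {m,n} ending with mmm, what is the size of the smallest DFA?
By Myhill–Nerode, count the distinguishable equivalence classes: 4 classes — one per longest suffix of the input that is a prefix of 'mmm' (lengths 0 through 3); only the length-3 class is accepting.
4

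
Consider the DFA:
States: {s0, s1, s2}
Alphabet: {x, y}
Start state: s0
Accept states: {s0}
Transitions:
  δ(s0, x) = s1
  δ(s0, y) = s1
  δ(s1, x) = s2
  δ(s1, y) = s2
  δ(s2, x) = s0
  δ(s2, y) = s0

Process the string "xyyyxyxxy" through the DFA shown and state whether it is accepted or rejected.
Processing string "xyyyxyxxy":
  s0 --x--> s1
  s1 --y--> s2
  s2 --y--> s0
  s0 --y--> s1
  s1 --x--> s2
  s2 --y--> s0
  s0 --x--> s1
  s1 --x--> s2
  s2 --y--> s0
Final state: s0
Accept states: {s0}
Yes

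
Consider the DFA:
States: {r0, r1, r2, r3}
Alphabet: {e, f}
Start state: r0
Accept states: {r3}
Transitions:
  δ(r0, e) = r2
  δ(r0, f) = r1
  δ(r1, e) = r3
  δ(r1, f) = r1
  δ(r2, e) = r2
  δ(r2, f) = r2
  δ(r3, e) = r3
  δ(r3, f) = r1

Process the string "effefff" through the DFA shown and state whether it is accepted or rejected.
Processing string "effefff":
  r0 --e--> r2
  r2 --f--> r2
  r2 --f--> r2
  r2 --e--> r2
  r2 --f--> r2
  r2 --f--> r2
  r2 --f--> r2
Final state: r2
Accept states: {r3}
No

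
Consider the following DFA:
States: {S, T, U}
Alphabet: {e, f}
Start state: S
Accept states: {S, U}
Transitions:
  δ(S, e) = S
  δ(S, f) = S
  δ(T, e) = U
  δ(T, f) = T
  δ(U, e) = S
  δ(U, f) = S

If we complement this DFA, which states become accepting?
Complement accept states = All states \ Original accept states
= {S, T, U} \ {S, U}
{T}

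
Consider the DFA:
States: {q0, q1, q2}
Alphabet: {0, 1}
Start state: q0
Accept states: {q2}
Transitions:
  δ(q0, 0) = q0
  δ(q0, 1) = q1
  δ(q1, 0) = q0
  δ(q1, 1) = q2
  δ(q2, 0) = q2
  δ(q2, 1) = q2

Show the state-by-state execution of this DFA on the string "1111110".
read '1': q0 → q1
  read '1': q1 → q2
  read '1': q2 → q2
  read '1': q2 → q2
  read '1': q2 → q2
  read '1': q2 → q2
  read '0': q2 → q2
q0 -> q1 -> q2 -> q2 -> q2 -> q2 -> q2 -> q2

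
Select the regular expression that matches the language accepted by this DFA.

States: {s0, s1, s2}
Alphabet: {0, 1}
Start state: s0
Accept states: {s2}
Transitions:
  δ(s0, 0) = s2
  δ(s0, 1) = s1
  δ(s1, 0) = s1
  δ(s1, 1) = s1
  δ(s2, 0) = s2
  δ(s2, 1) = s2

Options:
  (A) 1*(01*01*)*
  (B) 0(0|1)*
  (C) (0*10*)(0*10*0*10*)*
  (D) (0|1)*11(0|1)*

Check each option against the DFA on short strings; one disagreement eliminates an option:
  (A) 1*(01*01*)*: on ε the DFA stays in s0 and rejects (s0 ∉ Accept), but the regex matches it → eliminate
  (B) 0(0|1)*: agrees with the DFA on every string of length ≤ 6
  (C) (0*10*)(0*10*0*10*)*: on '0' the DFA goes s0 → s2 and accepts (s2 ∈ Accept), but the regex does not match it → eliminate
  (D) (0|1)*11(0|1)*: on '0' the DFA goes s0 → s2 and accepts (s2 ∈ Accept), but the regex does not match it → eliminate
Only (B) is consistent with the DFA.
(B) 0(0|1)*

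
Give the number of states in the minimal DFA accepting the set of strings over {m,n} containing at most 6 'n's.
By Myhill–Nerode, count the distinguishable equivalence classes: 8 classes — having seen 0, 1, …, 6, or >6 copies of 'n'; counts 0 through 6 are accepting and >6 is dead.
8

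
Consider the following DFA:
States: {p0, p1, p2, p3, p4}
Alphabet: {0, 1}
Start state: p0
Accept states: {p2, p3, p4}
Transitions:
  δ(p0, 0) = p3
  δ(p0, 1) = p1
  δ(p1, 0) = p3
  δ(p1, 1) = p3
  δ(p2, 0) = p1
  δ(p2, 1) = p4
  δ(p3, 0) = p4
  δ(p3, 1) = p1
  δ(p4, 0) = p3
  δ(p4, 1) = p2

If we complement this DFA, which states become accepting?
Complement accept states = All states \ Original accept states
= {p0, p1, p2, p3, p4} \ {p2, p3, p4}
{p0, p1}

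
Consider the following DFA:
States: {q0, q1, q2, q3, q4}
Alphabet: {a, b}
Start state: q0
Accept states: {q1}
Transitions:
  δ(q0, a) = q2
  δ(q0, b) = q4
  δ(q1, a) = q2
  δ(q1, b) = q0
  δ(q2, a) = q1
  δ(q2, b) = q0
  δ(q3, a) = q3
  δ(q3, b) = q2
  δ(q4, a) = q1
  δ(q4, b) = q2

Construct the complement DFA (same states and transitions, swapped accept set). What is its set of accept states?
Complement accept states = All states \ Original accept states
= {q0, q1, q2, q3, q4} \ {q1}
{q0, q2, q3, q4}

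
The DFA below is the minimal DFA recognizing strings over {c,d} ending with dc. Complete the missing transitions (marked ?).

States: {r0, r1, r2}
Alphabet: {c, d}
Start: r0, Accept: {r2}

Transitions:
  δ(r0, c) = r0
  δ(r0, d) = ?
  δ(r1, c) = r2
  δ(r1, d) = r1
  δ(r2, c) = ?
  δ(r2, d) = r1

From the language and accept set, identify what each state tracks — r0: no suffix match; r1: one trailing d; r2: suffix is dc.
Each missing δ(q, a) is the state matching the new tracked value after reading a.
δ(r0, d) = r1; δ(r2, c) = r0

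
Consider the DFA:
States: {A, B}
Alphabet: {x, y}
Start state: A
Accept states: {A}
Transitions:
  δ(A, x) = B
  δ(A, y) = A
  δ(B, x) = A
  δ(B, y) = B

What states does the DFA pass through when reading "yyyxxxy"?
read 'y': A → A
  read 'y': A → A
  read 'y': A → A
  read 'x': A → B
  read 'x': B → A
  read 'x': A → B
  read 'y': B → B
A -> A -> A -> A -> B -> A -> B -> B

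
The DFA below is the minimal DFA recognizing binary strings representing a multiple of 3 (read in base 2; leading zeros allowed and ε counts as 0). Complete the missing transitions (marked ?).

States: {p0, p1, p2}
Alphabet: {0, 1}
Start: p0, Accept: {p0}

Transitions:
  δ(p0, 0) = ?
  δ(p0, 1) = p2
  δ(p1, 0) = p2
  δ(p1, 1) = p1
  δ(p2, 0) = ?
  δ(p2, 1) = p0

From the language and accept set, identify what each state tracks — p0: value ≡ 0 (mod 3); p1: value ≡ 2 (mod 3); p2: value ≡ 1 (mod 3).
Each missing δ(q, a) is the state matching the new tracked value after reading a.
δ(p0, 0) = p0; δ(p2, 0) = p1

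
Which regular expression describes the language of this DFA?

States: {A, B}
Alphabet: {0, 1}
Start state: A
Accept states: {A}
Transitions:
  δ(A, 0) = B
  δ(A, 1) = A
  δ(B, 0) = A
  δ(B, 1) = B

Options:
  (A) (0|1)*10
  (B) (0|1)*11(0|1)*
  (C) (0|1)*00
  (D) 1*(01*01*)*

Check each option against the DFA on short strings; one disagreement eliminates an option:
  (A) (0|1)*10: on ε the DFA stays in A and accepts (A ∈ Accept), but the regex does not match it → eliminate
  (B) (0|1)*11(0|1)*: on ε the DFA stays in A and accepts (A ∈ Accept), but the regex does not match it → eliminate
  (C) (0|1)*00: on ε the DFA stays in A and accepts (A ∈ Accept), but the regex does not match it → eliminate
  (D) 1*(01*01*)*: agrees with the DFA on every string of length ≤ 6
Only (D) is consistent with the DFA.
(D) 1*(01*01*)*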